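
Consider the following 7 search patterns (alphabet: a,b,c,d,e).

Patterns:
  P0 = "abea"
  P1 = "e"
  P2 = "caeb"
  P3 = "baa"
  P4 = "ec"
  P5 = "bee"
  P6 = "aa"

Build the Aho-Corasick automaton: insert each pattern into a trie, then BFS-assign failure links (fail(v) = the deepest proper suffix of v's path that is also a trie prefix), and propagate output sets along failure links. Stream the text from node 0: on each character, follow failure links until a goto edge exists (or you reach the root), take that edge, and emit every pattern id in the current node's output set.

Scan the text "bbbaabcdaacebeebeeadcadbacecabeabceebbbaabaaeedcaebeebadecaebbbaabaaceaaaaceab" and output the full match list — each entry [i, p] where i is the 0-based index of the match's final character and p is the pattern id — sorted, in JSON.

Construct AC machine:
Trie nodes:
  0='ε' goto a→1 b→10 c→6 e→5
  1='a' goto a→16 b→2
  2='ab' goto e→3
  3='abe' goto a→4
  4='abea' goto ·  ←P0
  5='e' goto c→13  ←P1
  6='c' goto a→7
  7='ca' goto e→8
  8='cae' goto b→9
  9='caeb' goto ·  ←P2
  10='b' goto a→11 e→14
  11='ba' goto a→12
  12='baa' goto ·  ←P3
  13='ec' goto ·  ←P4
  14='be' goto e→15
  15='bee' goto ·  ←P5
  16='aa' goto ·  ←P6

BFS fail/out derivation:
  fail(1) 'a': from fail(0)=0 chase 'a': 0 ⇒ 0;  out=∅∪out(0)=∅
  fail(5) 'e': from fail(0)=0 chase 'e': 0 ⇒ 0;  out={1}∪out(0)={1}
  fail(6) 'c': from fail(0)=0 chase 'c': 0 ⇒ 0;  out=∅∪out(0)=∅
  fail(10) 'b': from fail(0)=0 chase 'b': 0 ⇒ 0;  out=∅∪out(0)=∅
  fail(2) 'ab': from fail(1)=0 chase 'b': 0 ⇒ 10;  out=∅∪out(10)=∅
  fail(7) 'ca': from fail(6)=0 chase 'a': 0 ⇒ 1;  out=∅∪out(1)=∅
  fail(11) 'ba': from fail(10)=0 chase 'a': 0 ⇒ 1;  out=∅∪out(1)=∅
  fail(13) 'ec': from fail(5)=0 chase 'c': 0 ⇒ 6;  out={4}∪out(6)={4}
  fail(14) 'be': from fail(10)=0 chase 'e': 0 ⇒ 5;  out=∅∪out(5)={1}
  fail(16) 'aa': from fail(1)=0 chase 'a': 0 ⇒ 1;  out={6}∪out(1)={6}
  fail(3) 'abe': from fail(2)=10 chase 'e': 10 ⇒ 14;  out=∅∪out(14)={1}
  fail(8) 'cae': from fail(7)=1 chase 'e': 1→0 ⇒ 5;  out=∅∪out(5)={1}
  fail(12) 'baa': from fail(11)=1 chase 'a': 1 ⇒ 16;  out={3}∪out(16)={3,6}
  fail(15) 'bee': from fail(14)=5 chase 'e': 5→0 ⇒ 5;  out={5}∪out(5)={1,5}
  fail(4) 'abea': from fail(3)=14 chase 'a': 14→5→0 ⇒ 1;  out={0}∪out(1)={0}
  fail(9) 'caeb': from fail(8)=5 chase 'b': 5→0 ⇒ 10;  out={2}∪out(10)={2}

Text stream:
i=0 'b': node 0→10
i=1 'b': node 10→10 ·f
i=2 'b': node 10→10 ·f
i=3 'a': node 10→11
i=4 'a': node 11→12  → match P3@[2:4],P6@[3:4]
i=5 'b': node 12→2 ·f
i=6 'c': node 2→6 ·f
i=7 'd': node 6→0 ·f
i=8 'a': node 0→1
i=9 'a': node 1→16  → match P6@[8:9]
i=10 'c': node 16→6 ·f
i=11 'e': node 6→5 ·f  → match P1@[11:11]
i=12 'b': node 5→10 ·f
i=13 'e': node 10→14  → match P1@[13:13]
i=14 'e': node 14→15  → match P1@[14:14],P5@[12:14]
i=15 'b': node 15→10 ·f
i=16 'e': node 10→14  → match P1@[16:16]
i=17 'e': node 14→15  → match P1@[17:17],P5@[15:17]
i=18 'a': node 15→1 ·f
i=19 'd': node 1→0 ·f
i=20 'c': node 0→6
i=21 'a': node 6→7
i=22 'd': node 7→0 ·f
i=23 'b': node 0→10
i=24 'a': node 10→11
i=25 'c': node 11→6 ·f
i=26 'e': node 6→5 ·f  → match P1@[26:26]
i=27 'c': node 5→13  → match P4@[26:27]
i=28 'a': node 13→7 ·f
i=29 'b': node 7→2 ·f
i=30 'e': node 2→3  → match P1@[30:30]
i=31 'a': node 3→4  → match P0@[28:31]
i=32 'b': node 4→2 ·f
i=33 'c': node 2→6 ·f
i=34 'e': node 6→5 ·f  → match P1@[34:34]
i=35 'e': node 5→5 ·f  → match P1@[35:35]
i=36 'b': node 5→10 ·f
i=37 'b': node 10→10 ·f
i=38 'b': node 10→10 ·f
i=39 'a': node 10→11
i=40 'a': node 11→12  → match P3@[38:40],P6@[39:40]
i=41 'b': node 12→2 ·f
i=42 'a': node 2→11 ·f
i=43 'a': node 11→12  → match P3@[41:43],P6@[42:43]
i=44 'e': node 12→5 ·f  → match P1@[44:44]
i=45 'e': node 5→5 ·f  → match P1@[45:45]
i=46 'd': node 5→0 ·f
i=47 'c': node 0→6
i=48 'a': node 6→7
i=49 'e': node 7→8  → match P1@[49:49]
i=50 'b': node 8→9  → match P2@[47:50]
i=51 'e': node 9→14 ·f  → match P1@[51:51]
i=52 'e': node 14→15  → match P1@[52:52],P5@[50:52]
i=53 'b': node 15→10 ·f
i=54 'a': node 10→11
i=55 'd': node 11→0 ·f
i=56 'e': node 0→5  → match P1@[56:56]
i=57 'c': node 5→13  → match P4@[56:57]
i=58 'a': node 13→7 ·f
i=59 'e': node 7→8  → match P1@[59:59]
i=60 'b': node 8→9  → match P2@[57:60]
i=61 'b': node 9→10 ·f
i=62 'b': node 10→10 ·f
i=63 'a': node 10→11
i=64 'a': node 11→12  → match P3@[62:64],P6@[63:64]
i=65 'b': node 12→2 ·f
i=66 'a': node 2→11 ·f
i=67 'a': node 11→12  → match P3@[65:67],P6@[66:67]
i=68 'c': node 12→6 ·f
i=69 'e': node 6→5 ·f  → match P1@[69:69]
i=70 'a': node 5→1 ·f
i=71 'a': node 1→16  → match P6@[70:71]
i=72 'a': node 16→16 ·f  → match P6@[71:72]
i=73 'a': node 16→16 ·f  → match P6@[72:73]
i=74 'c': node 16→6 ·f
i=75 'e': node 6→5 ·f  → match P1@[75:75]
i=76 'a': node 5→1 ·f
i=77 'b': node 1→2

All matches (sorted): [[4,3],[4,6],[9,6],[11,1],[13,1],[14,1],[14,5],[16,1],[17,1],[17,5],[26,1],[27,4],[30,1],[31,0],[34,1],[35,1],[40,3],[40,6],[43,3],[43,6],[44,1],[45,1],[49,1],[50,2],[51,1],[52,1],[52,5],[56,1],[57,4],[59,1],[60,2],[64,3],[64,6],[67,3],[67,6],[69,1],[71,6],[72,6],[73,6],[75,1]]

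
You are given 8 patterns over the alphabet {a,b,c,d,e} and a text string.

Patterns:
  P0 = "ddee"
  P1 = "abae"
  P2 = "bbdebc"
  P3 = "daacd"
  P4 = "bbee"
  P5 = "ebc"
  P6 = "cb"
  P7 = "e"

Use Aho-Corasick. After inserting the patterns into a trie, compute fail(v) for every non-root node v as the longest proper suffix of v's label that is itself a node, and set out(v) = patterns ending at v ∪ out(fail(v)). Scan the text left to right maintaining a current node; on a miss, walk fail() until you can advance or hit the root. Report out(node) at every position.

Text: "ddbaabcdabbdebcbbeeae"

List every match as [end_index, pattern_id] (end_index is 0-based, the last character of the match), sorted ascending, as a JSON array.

Build automaton:
Trie (insert patterns):
  0='ε' goto a→5 b→9 c→24 d→1 e→21
  1='d' goto a→15 d→2
  2='dd' goto e→3
  3='dde' goto e→4
  4='ddee' goto ·  [P0 ends]
  5='a' goto b→6
  6='ab' goto a→7
  7='aba' goto e→8
  8='abae' goto ·  [P1 ends]
  9='b' goto b→10
  10='bb' goto d→11 e→19
  11='bbd' goto e→12
  12='bbde' goto b→13
  13='bbdeb' goto c→14
  14='bbdebc' goto ·  [P2 ends]
  15='da' goto a→16
  16='daa' goto c→17
  17='daac' goto d→18
  18='daacd' goto ·  [P3 ends]
  19='bbe' goto e→20
  20='bbee' goto ·  [P4 ends]
  21='e' goto b→22  [P7 ends]
  22='eb' goto c→23
  23='ebc' goto ·  [P5 ends]
  24='c' goto b→25
  25='cb' goto ·  [P6 ends]

BFS fail/out derivation:
  n1('d'): parent n0 fail=0; on 'd' 0 → fail=0;  out ∅∪∅=∅
  n5('a'): parent n0 fail=0; on 'a' 0 → fail=0;  out ∅∪∅=∅
  n9('b'): parent n0 fail=0; on 'b' 0 → fail=0;  out ∅∪∅=∅
  n21('e'): parent n0 fail=0; on 'e' 0 → fail=0;  out {7}∪∅={7}
  n24('c'): parent n0 fail=0; on 'c' 0 → fail=0;  out ∅∪∅=∅
  n2('dd'): parent n1 fail=0; on 'd' 0 → fail=1;  out ∅∪∅=∅
  n6('ab'): parent n5 fail=0; on 'b' 0 → fail=9;  out ∅∪∅=∅
  n10('bb'): parent n9 fail=0; on 'b' 0 → fail=9;  out ∅∪∅=∅
  n15('da'): parent n1 fail=0; on 'a' 0 → fail=5;  out ∅∪∅=∅
  n22('eb'): parent n21 fail=0; on 'b' 0 → fail=9;  out ∅∪∅=∅
  n25('cb'): parent n24 fail=0; on 'b' 0 → fail=9;  out {6}∪∅={6}
  n3('dde'): parent n2 fail=1; on 'e' 1→0 → fail=21;  out ∅∪{7}={7}
  n7('aba'): parent n6 fail=9; on 'a' 9→0 → fail=5;  out ∅∪∅=∅
  n11('bbd'): parent n10 fail=9; on 'd' 9→0 → fail=1;  out ∅∪∅=∅
  n16('daa'): parent n15 fail=5; on 'a' 5→0 → fail=5;  out ∅∪∅=∅
  n19('bbe'): parent n10 fail=9; on 'e' 9→0 → fail=21;  out ∅∪{7}={7}
  n23('ebc'): parent n22 fail=9; on 'c' 9→0 → fail=24;  out {5}∪∅={5}
  n4('ddee'): parent n3 fail=21; on 'e' 21→0 → fail=21;  out {0}∪{7}={0,7}
  n8('abae'): parent n7 fail=5; on 'e' 5→0 → fail=21;  out {1}∪{7}={1,7}
  n12('bbde'): parent n11 fail=1; on 'e' 1→0 → fail=21;  out ∅∪{7}={7}
  n17('daac'): parent n16 fail=5; on 'c' 5→0 → fail=24;  out ∅∪∅=∅
  n20('bbee'): parent n19 fail=21; on 'e' 21→0 → fail=21;  out {4}∪{7}={4,7}
  n13('bbdeb'): parent n12 fail=21; on 'b' 21 → fail=22;  out ∅∪∅=∅
  n18('daacd'): parent n17 fail=24; on 'd' 24→0 → fail=1;  out {3}∪∅={3}
  n14('bbdebc'): parent n13 fail=22; on 'c' 22 → fail=23;  out {2}∪{5}={2,5}

Run:
[0] read 'd'  n0⇒n1
[1] read 'd'  n1⇒n2
[2] read 'b'  n2⇒n9 ·f
[3] read 'a'  n9⇒n5 ·f
[4] read 'a'  n5⇒n5 ·f
[5] read 'b'  n5⇒n6
[6] read 'c'  n6⇒n24 ·f
[7] read 'd'  n24⇒n1 ·f
[8] read 'a'  n1⇒n15
[9] read 'b'  n15⇒n6 ·f
[10] read 'b'  n6⇒n10 ·f
[11] read 'd'  n10⇒n11
[12] read 'e'  n11⇒n12  emit P7@[12:12]
[13] read 'b'  n12⇒n13
[14] read 'c'  n13⇒n14  emit P2@[9:14],P5@[12:14]
[15] read 'b'  n14⇒n25 ·f  emit P6@[14:15]
[16] read 'b'  n25⇒n10 ·f
[17] read 'e'  n10⇒n19  emit P7@[17:17]
[18] read 'e'  n19⇒n20  emit P4@[15:18],P7@[18:18]
[19] read 'a'  n20⇒n5 ·f
[20] read 'e'  n5⇒n21 ·f  emit P7@[20:20]

All matches (sorted): [[12,7],[14,2],[14,5],[15,6],[17,7],[18,4],[18,7],[20,7]]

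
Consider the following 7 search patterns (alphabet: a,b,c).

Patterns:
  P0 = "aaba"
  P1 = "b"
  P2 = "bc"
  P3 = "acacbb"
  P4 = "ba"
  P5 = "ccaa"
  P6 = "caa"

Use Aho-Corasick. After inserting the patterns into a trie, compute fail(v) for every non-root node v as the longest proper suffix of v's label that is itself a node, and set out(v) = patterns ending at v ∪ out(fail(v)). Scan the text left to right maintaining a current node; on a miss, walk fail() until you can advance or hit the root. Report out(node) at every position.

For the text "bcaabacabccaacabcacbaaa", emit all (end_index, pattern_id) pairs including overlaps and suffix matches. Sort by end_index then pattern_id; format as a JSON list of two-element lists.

Construct AC machine:
Trie nodes:
  n0 'ε': a→1 b→5 c→13
  n1 'a': a→2 c→7
  n2 'aa': b→3
  n3 'aab': a→4
  n4 'aaba': ·  [P0 ends]
  n5 'b': a→12 c→6  [P1 ends]
  n6 'bc': ·  [P2 ends]
  n7 'ac': a→8
  n8 'aca': c→9
  n9 'acac': b→10
  n10 'acacb': b→11
  n11 'acacbb': ·  [P3 ends]
  n12 'ba': ·  [P4 ends]
  n13 'c': a→17 c→14
  n14 'cc': a→15
  n15 'cca': a→16
  n16 'ccaa': ·  [P5 ends]
  n17 'ca': a→18
  n18 'caa': ·  [P6 ends]

Failure links (BFS by depth):
  fail(1) 'a': from fail(0)=0 chase 'a': 0 ⇒ 0;  out=∅∪out(0)=∅
  fail(5) 'b': from fail(0)=0 chase 'b': 0 ⇒ 0;  out={1}∪out(0)={1}
  fail(13) 'c': from fail(0)=0 chase 'c': 0 ⇒ 0;  out=∅∪out(0)=∅
  fail(2) 'aa': from fail(1)=0 chase 'a': 0 ⇒ 1;  out=∅∪out(1)=∅
  fail(6) 'bc': from fail(5)=0 chase 'c': 0 ⇒ 13;  out={2}∪out(13)={2}
  fail(7) 'ac': from fail(1)=0 chase 'c': 0 ⇒ 13;  out=∅∪out(13)=∅
  fail(12) 'ba': from fail(5)=0 chase 'a': 0 ⇒ 1;  out={4}∪out(1)={4}
  fail(14) 'cc': from fail(13)=0 chase 'c': 0 ⇒ 13;  out=∅∪out(13)=∅
  fail(17) 'ca': from fail(13)=0 chase 'a': 0 ⇒ 1;  out=∅∪out(1)=∅
  fail(3) 'aab': from fail(2)=1 chase 'b': 1→0 ⇒ 5;  out=∅∪out(5)={1}
  fail(8) 'aca': from fail(7)=13 chase 'a': 13 ⇒ 17;  out=∅∪out(17)=∅
  fail(15) 'cca': from fail(14)=13 chase 'a': 13 ⇒ 17;  out=∅∪out(17)=∅
  fail(18) 'caa': from fail(17)=1 chase 'a': 1 ⇒ 2;  out={6}∪out(2)={6}
  fail(4) 'aaba': from fail(3)=5 chase 'a': 5 ⇒ 12;  out={0}∪out(12)={0,4}
  fail(9) 'acac': from fail(8)=17 chase 'c': 17→1 ⇒ 7;  out=∅∪out(7)=∅
  fail(16) 'ccaa': from fail(15)=17 chase 'a': 17 ⇒ 18;  out={5}∪out(18)={5,6}
  fail(10) 'acacb': from fail(9)=7 chase 'b': 7→13→0 ⇒ 5;  out=∅∪out(5)={1}
  fail(11) 'acacbb': from fail(10)=5 chase 'b': 5→0 ⇒ 5;  out={3}∪out(5)={1,3}

Text stream:
pos 0 'b': at 5  → match P1@[0:0]
pos 1 'c': at 6  → match P2@[0:1]
pos 2 'a': at 17 (fail-walked)
pos 3 'a': at 18  → match P6@[1:3]
pos 4 'b': at 3 (fail-walked)  → match P1@[4:4]
pos 5 'a': at 4  → match P0@[2:5],P4@[4:5]
pos 6 'c': at 7 (fail-walked)
pos 7 'a': at 8
pos 8 'b': at 5 (fail-walked)  → match P1@[8:8]
pos 9 'c': at 6  → match P2@[8:9]
pos 10 'c': at 14 (fail-walked)
pos 11 'a': at 15
pos 12 'a': at 16  → match P5@[9:12],P6@[10:12]
pos 13 'c': at 7 (fail-walked)
pos 14 'a': at 8
pos 15 'b': at 5 (fail-walked)  → match P1@[15:15]
pos 16 'c': at 6  → match P2@[15:16]
pos 17 'a': at 17 (fail-walked)
pos 18 'c': at 7 (fail-walked)
pos 19 'b': at 5 (fail-walked)  → match P1@[19:19]
pos 20 'a': at 12  → match P4@[19:20]
pos 21 'a': at 2 (fail-walked)
pos 22 'a': at 2 (fail-walked)

Matches: [[0,1],[1,2],[3,6],[4,1],[5,0],[5,4],[8,1],[9,2],[12,5],[12,6],[15,1],[16,2],[19,1],[20,4]]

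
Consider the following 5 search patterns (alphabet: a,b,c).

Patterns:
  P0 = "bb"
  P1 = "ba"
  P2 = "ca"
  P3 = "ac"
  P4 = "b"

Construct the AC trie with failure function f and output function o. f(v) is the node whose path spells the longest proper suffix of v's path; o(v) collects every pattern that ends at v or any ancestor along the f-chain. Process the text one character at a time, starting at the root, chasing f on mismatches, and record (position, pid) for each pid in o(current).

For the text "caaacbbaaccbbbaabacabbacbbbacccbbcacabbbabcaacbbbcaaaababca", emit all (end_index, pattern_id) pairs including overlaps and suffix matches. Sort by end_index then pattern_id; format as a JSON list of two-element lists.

Build automaton:
Trie (insert patterns):
  0='ε' goto a→6 b→1 c→4
  1='b' goto a→3 b→2  [P4 ends]
  2='bb' goto ·  [P0 ends]
  3='ba' goto ·  [P1 ends]
  4='c' goto a→5
  5='ca' goto ·  [P2 ends]
  6='a' goto c→7
  7='ac' goto ·  [P3 ends]

BFS fail/out derivation:
  n1('b'): parent n0 fail=0; on 'b' 0 → fail=0;  out {4}∪∅={4}
  n4('c'): parent n0 fail=0; on 'c' 0 → fail=0;  out ∅∪∅=∅
  n6('a'): parent n0 fail=0; on 'a' 0 → fail=0;  out ∅∪∅=∅
  n2('bb'): parent n1 fail=0; on 'b' 0 → fail=1;  out {0}∪{4}={0,4}
  n3('ba'): parent n1 fail=0; on 'a' 0 → fail=6;  out {1}∪∅={1}
  n5('ca'): parent n4 fail=0; on 'a' 0 → fail=6;  out {2}∪∅={2}
  n7('ac'): parent n6 fail=0; on 'c' 0 → fail=4;  out {3}∪∅={3}

Text stream:
i=0 'c': node 0→4
i=1 'a': node 4→5  emit P2@[0:1]
i=2 'a': node 5→6 (fail-walked)
i=3 'a': node 6→6 (fail-walked)
i=4 'c': node 6→7  emit P3@[3:4]
i=5 'b': node 7→1 (fail-walked)  emit P4@[5:5]
i=6 'b': node 1→2  emit P0@[5:6],P4@[6:6]
i=7 'a': node 2→3 (fail-walked)  emit P1@[6:7]
i=8 'a': node 3→6 (fail-walked)
i=9 'c': node 6→7  emit P3@[8:9]
i=10 'c': node 7→4 (fail-walked)
i=11 'b': node 4→1 (fail-walked)  emit P4@[11:11]
i=12 'b': node 1→2  emit P0@[11:12],P4@[12:12]
i=13 'b': node 2→2 (fail-walked)  emit P0@[12:13],P4@[13:13]
i=14 'a': node 2→3 (fail-walked)  emit P1@[13:14]
i=15 'a': node 3→6 (fail-walked)
i=16 'b': node 6→1 (fail-walked)  emit P4@[16:16]
i=17 'a': node 1→3  emit P1@[16:17]
i=18 'c': node 3→7 (fail-walked)  emit P3@[17:18]
i=19 'a': node 7→5 (fail-walked)  emit P2@[18:19]
i=20 'b': node 5→1 (fail-walked)  emit P4@[20:20]
i=21 'b': node 1→2  emit P0@[20:21],P4@[21:21]
i=22 'a': node 2→3 (fail-walked)  emit P1@[21:22]
i=23 'c': node 3→7 (fail-walked)  emit P3@[22:23]
i=24 'b': node 7→1 (fail-walked)  emit P4@[24:24]
i=25 'b': node 1→2  emit P0@[24:25],P4@[25:25]
i=26 'b': node 2→2 (fail-walked)  emit P0@[25:26],P4@[26:26]
i=27 'a': node 2→3 (fail-walked)  emit P1@[26:27]
i=28 'c': node 3→7 (fail-walked)  emit P3@[27:28]
i=29 'c': node 7→4 (fail-walked)
i=30 'c': node 4→4 (fail-walked)
i=31 'b': node 4→1 (fail-walked)  emit P4@[31:31]
i=32 'b': node 1→2  emit P0@[31:32],P4@[32:32]
i=33 'c': node 2→4 (fail-walked)
i=34 'a': node 4→5  emit P2@[33:34]
i=35 'c': node 5→7 (fail-walked)  emit P3@[34:35]
i=36 'a': node 7→5 (fail-walked)  emit P2@[35:36]
i=37 'b': node 5→1 (fail-walked)  emit P4@[37:37]
i=38 'b': node 1→2  emit P0@[37:38],P4@[38:38]
i=39 'b': node 2→2 (fail-walked)  emit P0@[38:39],P4@[39:39]
i=40 'a': node 2→3 (fail-walked)  emit P1@[39:40]
i=41 'b': node 3→1 (fail-walked)  emit P4@[41:41]
i=42 'c': node 1→4 (fail-walked)
i=43 'a': node 4→5  emit P2@[42:43]
i=44 'a': node 5→6 (fail-walked)
i=45 'c': node 6→7  emit P3@[44:45]
i=46 'b': node 7→1 (fail-walked)  emit P4@[46:46]
i=47 'b': node 1→2  emit P0@[46:47],P4@[47:47]
i=48 'b': node 2→2 (fail-walked)  emit P0@[47:48],P4@[48:48]
i=49 'c': node 2→4 (fail-walked)
i=50 'a': node 4→5  emit P2@[49:50]
i=51 'a': node 5→6 (fail-walked)
i=52 'a': node 6→6 (fail-walked)
i=53 'a': node 6→6 (fail-walked)
i=54 'b': node 6→1 (fail-walked)  emit P4@[54:54]
i=55 'a': node 1→3  emit P1@[54:55]
i=56 'b': node 3→1 (fail-walked)  emit P4@[56:56]
i=57 'c': node 1→4 (fail-walked)
i=58 'a': node 4→5  emit P2@[57:58]

Matches: [[1,2],[4,3],[5,4],[6,0],[6,4],[7,1],[9,3],[11,4],[12,0],[12,4],[13,0],[13,4],[14,1],[16,4],[17,1],[18,3],[19,2],[20,4],[21,0],[21,4],[22,1],[23,3],[24,4],[25,0],[25,4],[26,0],[26,4],[27,1],[28,3],[31,4],[32,0],[32,4],[34,2],[35,3],[36,2],[37,4],[38,0],[38,4],[39,0],[39,4],[40,1],[41,4],[43,2],[45,3],[46,4],[47,0],[47,4],[48,0],[48,4],[50,2],[54,4],[55,1],[56,4],[58,2]]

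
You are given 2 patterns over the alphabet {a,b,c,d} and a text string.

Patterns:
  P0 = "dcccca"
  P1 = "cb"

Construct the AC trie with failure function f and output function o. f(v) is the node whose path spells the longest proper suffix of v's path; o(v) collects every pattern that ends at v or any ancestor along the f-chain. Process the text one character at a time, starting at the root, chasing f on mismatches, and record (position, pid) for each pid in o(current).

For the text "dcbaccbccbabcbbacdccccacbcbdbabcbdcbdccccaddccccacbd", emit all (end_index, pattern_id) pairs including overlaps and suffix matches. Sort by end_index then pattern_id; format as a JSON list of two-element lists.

Build automaton:
Trie nodes:
  0='ε' goto c→7 d→1
  1='d' goto c→2
  2='dc' goto c→3
  3='dcc' goto c→4
  4='dccc' goto c→5
  5='dcccc' goto a→6
  6='dcccca' goto ·  [P0 ends]
  7='c' goto b→8
  8='cb' goto ·  [P1 ends]

Failure links (BFS by depth):
  fail(1) 'd': from fail(0)=0 chase 'd': 0 ⇒ 0;  out=∅∪out(0)=∅
  fail(7) 'c': from fail(0)=0 chase 'c': 0 ⇒ 0;  out=∅∪out(0)=∅
  fail(2) 'dc': from fail(1)=0 chase 'c': 0 ⇒ 7;  out=∅∪out(7)=∅
  fail(8) 'cb': from fail(7)=0 chase 'b': 0 ⇒ 0;  out={1}∪out(0)={1}
  fail(3) 'dcc': from fail(2)=7 chase 'c': 7→0 ⇒ 7;  out=∅∪out(7)=∅
  fail(4) 'dccc': from fail(3)=7 chase 'c': 7→0 ⇒ 7;  out=∅∪out(7)=∅
  fail(5) 'dcccc': from fail(4)=7 chase 'c': 7→0 ⇒ 7;  out=∅∪out(7)=∅
  fail(6) 'dcccca': from fail(5)=7 chase 'a': 7→0 ⇒ 0;  out={0}∪out(0)={0}

Run:
i=0 'd': node 0→1
i=1 'c': node 1→2
i=2 'b': node 2→8 (via fail)  ** P1@[1:2]
i=3 'a': node 8→0 (via fail)
i=4 'c': node 0→7
i=5 'c': node 7→7 (via fail)
i=6 'b': node 7→8  ** P1@[5:6]
i=7 'c': node 8→7 (via fail)
i=8 'c': node 7→7 (via fail)
i=9 'b': node 7→8  ** P1@[8:9]
i=10 'a': node 8→0 (via fail)
i=11 'b': node 0→0
i=12 'c': node 0→7
i=13 'b': node 7→8  ** P1@[12:13]
i=14 'b': node 8→0 (via fail)
i=15 'a': node 0→0
i=16 'c': node 0→7
i=17 'd': node 7→1 (via fail)
i=18 'c': node 1→2
i=19 'c': node 2→3
i=20 'c': node 3→4
i=21 'c': node 4→5
i=22 'a': node 5→6  ** P0@[17:22]
i=23 'c': node 6→7 (via fail)
i=24 'b': node 7→8  ** P1@[23:24]
i=25 'c': node 8→7 (via fail)
i=26 'b': node 7→8  ** P1@[25:26]
i=27 'd': node 8→1 (via fail)
i=28 'b': node 1→0 (via fail)
i=29 'a': node 0→0
i=30 'b': node 0→0
i=31 'c': node 0→7
i=32 'b': node 7→8  ** P1@[31:32]
i=33 'd': node 8→1 (via fail)
i=34 'c': node 1→2
i=35 'b': node 2→8 (via fail)  ** P1@[34:35]
i=36 'd': node 8→1 (via fail)
i=37 'c': node 1→2
i=38 'c': node 2→3
i=39 'c': node 3→4
i=40 'c': node 4→5
i=41 'a': node 5→6  ** P0@[36:41]
i=42 'd': node 6→1 (via fail)
i=43 'd': node 1→1 (via fail)
i=44 'c': node 1→2
i=45 'c': node 2→3
i=46 'c': node 3→4
i=47 'c': node 4→5
i=48 'a': node 5→6  ** P0@[43:48]
i=49 'c': node 6→7 (via fail)
i=50 'b': node 7→8  ** P1@[49:50]
i=51 'd': node 8→1 (via fail)

All matches (sorted): [[2,1],[6,1],[9,1],[13,1],[22,0],[24,1],[26,1],[32,1],[35,1],[41,0],[48,0],[50,1]]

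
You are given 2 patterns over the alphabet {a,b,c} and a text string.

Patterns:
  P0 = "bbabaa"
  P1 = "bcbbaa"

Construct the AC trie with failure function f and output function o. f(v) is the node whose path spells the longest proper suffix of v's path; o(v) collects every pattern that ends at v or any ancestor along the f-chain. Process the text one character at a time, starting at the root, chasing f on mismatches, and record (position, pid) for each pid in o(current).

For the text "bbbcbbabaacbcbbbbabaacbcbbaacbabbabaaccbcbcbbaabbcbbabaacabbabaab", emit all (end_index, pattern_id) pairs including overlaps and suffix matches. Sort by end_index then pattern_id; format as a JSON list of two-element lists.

Build automaton:
Trie nodes:
  0='ε' goto b→1
  1='b' goto b→2 c→7
  2='bb' goto a→3
  3='bba' goto b→4
  4='bbab' goto a→5
  5='bbaba' goto a→6
  6='bbabaa' goto ·  ←P0
  7='bc' goto b→8
  8='bcb' goto b→9
  9='bcbb' goto a→10
  10='bcbba' goto a→11
  11='bcbbaa' goto ·  ←P1

BFS fail/out derivation:
  fail(1) 'b': from fail(0)=0 chase 'b': 0 ⇒ 0;  out=∅∪out(0)=∅
  fail(2) 'bb': from fail(1)=0 chase 'b': 0 ⇒ 1;  out=∅∪out(1)=∅
  fail(7) 'bc': from fail(1)=0 chase 'c': 0 ⇒ 0;  out=∅∪out(0)=∅
  fail(3) 'bba': from fail(2)=1 chase 'a': 1→0 ⇒ 0;  out=∅∪out(0)=∅
  fail(8) 'bcb': from fail(7)=0 chase 'b': 0 ⇒ 1;  out=∅∪out(1)=∅
  fail(4) 'bbab': from fail(3)=0 chase 'b': 0 ⇒ 1;  out=∅∪out(1)=∅
  fail(9) 'bcbb': from fail(8)=1 chase 'b': 1 ⇒ 2;  out=∅∪out(2)=∅
  fail(5) 'bbaba': from fail(4)=1 chase 'a': 1→0 ⇒ 0;  out=∅∪out(0)=∅
  fail(10) 'bcbba': from fail(9)=2 chase 'a': 2 ⇒ 3;  out=∅∪out(3)=∅
  fail(6) 'bbabaa': from fail(5)=0 chase 'a': 0 ⇒ 0;  out={0}∪out(0)={0}
  fail(11) 'bcbbaa': from fail(10)=3 chase 'a': 3→0 ⇒ 0;  out={1}∪out(0)={1}

Run:
[0] read 'b'  n0⇒n1
[1] read 'b'  n1⇒n2
[2] read 'b'  n2⇒n2 (via fail)
[3] read 'c'  n2⇒n7 (via fail)
[4] read 'b'  n7⇒n8
[5] read 'b'  n8⇒n9
[6] read 'a'  n9⇒n10
[7] read 'b'  n10⇒n4 (via fail)
[8] read 'a'  n4⇒n5
[9] read 'a'  n5⇒n6  → match P0@[4:9]
[10] read 'c'  n6⇒n0 (via fail)
[11] read 'b'  n0⇒n1
[12] read 'c'  n1⇒n7
[13] read 'b'  n7⇒n8
[14] read 'b'  n8⇒n9
[15] read 'b'  n9⇒n2 (via fail)
[16] read 'b'  n2⇒n2 (via fail)
[17] read 'a'  n2⇒n3
[18] read 'b'  n3⇒n4
[19] read 'a'  n4⇒n5
[20] read 'a'  n5⇒n6  → match P0@[15:20]
[21] read 'c'  n6⇒n0 (via fail)
[22] read 'b'  n0⇒n1
[23] read 'c'  n1⇒n7
[24] read 'b'  n7⇒n8
[25] read 'b'  n8⇒n9
[26] read 'a'  n9⇒n10
[27] read 'a'  n10⇒n11  → match P1@[22:27]
[28] read 'c'  n11⇒n0 (via fail)
[29] read 'b'  n0⇒n1
[30] read 'a'  n1⇒n0 (via fail)
[31] read 'b'  n0⇒n1
[32] read 'b'  n1⇒n2
[33] read 'a'  n2⇒n3
[34] read 'b'  n3⇒n4
[35] read 'a'  n4⇒n5
[36] read 'a'  n5⇒n6  → match P0@[31:36]
[37] read 'c'  n6⇒n0 (via fail)
[38] read 'c'  n0⇒n0
[39] read 'b'  n0⇒n1
[40] read 'c'  n1⇒n7
[41] read 'b'  n7⇒n8
[42] read 'c'  n8⇒n7 (via fail)
[43] read 'b'  n7⇒n8
[44] read 'b'  n8⇒n9
[45] read 'a'  n9⇒n10
[46] read 'a'  n10⇒n11  → match P1@[41:46]
[47] read 'b'  n11⇒n1 (via fail)
[48] read 'b'  n1⇒n2
[49] read 'c'  n2⇒n7 (via fail)
[50] read 'b'  n7⇒n8
[51] read 'b'  n8⇒n9
[52] read 'a'  n9⇒n10
[53] read 'b'  n10⇒n4 (via fail)
[54] read 'a'  n4⇒n5
[55] read 'a'  n5⇒n6  → match P0@[50:55]
[56] read 'c'  n6⇒n0 (via fail)
[57] read 'a'  n0⇒n0
[58] read 'b'  n0⇒n1
[59] read 'b'  n1⇒n2
[60] read 'a'  n2⇒n3
[61] read 'b'  n3⇒n4
[62] read 'a'  n4⇒n5
[63] read 'a'  n5⇒n6  → match P0@[58:63]
[64] read 'b'  n6⇒n1 (via fail)

Matches: [[9,0],[20,0],[27,1],[36,0],[46,1],[55,0],[63,0]]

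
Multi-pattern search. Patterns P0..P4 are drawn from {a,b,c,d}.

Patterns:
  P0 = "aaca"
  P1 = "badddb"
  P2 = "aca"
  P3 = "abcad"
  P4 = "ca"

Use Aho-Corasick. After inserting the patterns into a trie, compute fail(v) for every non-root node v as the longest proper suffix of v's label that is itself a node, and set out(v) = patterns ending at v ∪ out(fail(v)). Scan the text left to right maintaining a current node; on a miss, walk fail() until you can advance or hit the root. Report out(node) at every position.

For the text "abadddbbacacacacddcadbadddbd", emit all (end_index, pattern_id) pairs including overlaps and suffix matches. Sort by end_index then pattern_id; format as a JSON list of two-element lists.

Construct AC machine:
Trie nodes:
  n0 'ε': a→1 b→5 c→17
  n1 'a': a→2 b→13 c→11
  n2 'aa': c→3
  n3 'aac': a→4
  n4 'aaca': ·  ←P0
  n5 'b': a→6
  n6 'ba': d→7
  n7 'bad': d→8
  n8 'badd': d→9
  n9 'baddd': b→10
  n10 'badddb': ·  ←P1
  n11 'ac': a→12
  n12 'aca': ·  ←P2
  n13 'ab': c→14
  n14 'abc': a→15
  n15 'abca': d→16
  n16 'abcad': ·  ←P3
  n17 'c': a→18
  n18 'ca': ·  ←P4

BFS fail/out derivation:
  fail(1) 'a': from fail(0)=0 chase 'a': 0 ⇒ 0;  out=∅∪out(0)=∅
  fail(5) 'b': from fail(0)=0 chase 'b': 0 ⇒ 0;  out=∅∪out(0)=∅
  fail(17) 'c': from fail(0)=0 chase 'c': 0 ⇒ 0;  out=∅∪out(0)=∅
  fail(2) 'aa': from fail(1)=0 chase 'a': 0 ⇒ 1;  out=∅∪out(1)=∅
  fail(6) 'ba': from fail(5)=0 chase 'a': 0 ⇒ 1;  out=∅∪out(1)=∅
  fail(11) 'ac': from fail(1)=0 chase 'c': 0 ⇒ 17;  out=∅∪out(17)=∅
  fail(13) 'ab': from fail(1)=0 chase 'b': 0 ⇒ 5;  out=∅∪out(5)=∅
  fail(18) 'ca': from fail(17)=0 chase 'a': 0 ⇒ 1;  out={4}∪out(1)={4}
  fail(3) 'aac': from fail(2)=1 chase 'c': 1 ⇒ 11;  out=∅∪out(11)=∅
  fail(7) 'bad': from fail(6)=1 chase 'd': 1→0 ⇒ 0;  out=∅∪out(0)=∅
  fail(12) 'aca': from fail(11)=17 chase 'a': 17 ⇒ 18;  out={2}∪out(18)={2,4}
  fail(14) 'abc': from fail(13)=5 chase 'c': 5→0 ⇒ 17;  out=∅∪out(17)=∅
  fail(4) 'aaca': from fail(3)=11 chase 'a': 11 ⇒ 12;  out={0}∪out(12)={0,2,4}
  fail(8) 'badd': from fail(7)=0 chase 'd': 0 ⇒ 0;  out=∅∪out(0)=∅
  fail(15) 'abca': from fail(14)=17 chase 'a': 17 ⇒ 18;  out=∅∪out(18)={4}
  fail(9) 'baddd': from fail(8)=0 chase 'd': 0 ⇒ 0;  out=∅∪out(0)=∅
  fail(16) 'abcad': from fail(15)=18 chase 'd': 18→1→0 ⇒ 0;  out={3}∪out(0)={3}
  fail(10) 'badddb': from fail(9)=0 chase 'b': 0 ⇒ 5;  out={1}∪out(5)={1}

Scan:
pos 0 'a': at 1
pos 1 'b': at 13
pos 2 'a': at 6 (fail-walked)
pos 3 'd': at 7
pos 4 'd': at 8
pos 5 'd': at 9
pos 6 'b': at 10  emit P1@[1:6]
pos 7 'b': at 5 (fail-walked)
pos 8 'a': at 6
pos 9 'c': at 11 (fail-walked)
pos 10 'a': at 12  emit P2@[8:10],P4@[9:10]
pos 11 'c': at 11 (fail-walked)
pos 12 'a': at 12  emit P2@[10:12],P4@[11:12]
pos 13 'c': at 11 (fail-walked)
pos 14 'a': at 12  emit P2@[12:14],P4@[13:14]
pos 15 'c': at 11 (fail-walked)
pos 16 'd': at 0 (fail-walked)
pos 17 'd': at 0
pos 18 'c': at 17
pos 19 'a': at 18  emit P4@[18:19]
pos 20 'd': at 0 (fail-walked)
pos 21 'b': at 5
pos 22 'a': at 6
pos 23 'd': at 7
pos 24 'd': at 8
pos 25 'd': at 9
pos 26 'b': at 10  emit P1@[21:26]
pos 27 'd': at 0 (fail-walked)

Result: [[6,1],[10,2],[10,4],[12,2],[12,4],[14,2],[14,4],[19,4],[26,1]]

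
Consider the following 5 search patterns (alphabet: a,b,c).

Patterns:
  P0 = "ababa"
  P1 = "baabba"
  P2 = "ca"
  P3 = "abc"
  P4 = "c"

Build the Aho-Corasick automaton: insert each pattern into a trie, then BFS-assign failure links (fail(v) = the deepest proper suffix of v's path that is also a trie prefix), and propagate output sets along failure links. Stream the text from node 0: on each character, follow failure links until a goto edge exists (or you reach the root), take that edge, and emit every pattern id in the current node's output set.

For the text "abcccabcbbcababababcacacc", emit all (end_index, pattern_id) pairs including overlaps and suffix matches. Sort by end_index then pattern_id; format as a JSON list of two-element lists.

Construct AC machine:
Trie (insert patterns):
  n0 'ε': a→1 b→6 c→12
  n1 'a': b→2
  n2 'ab': a→3 c→14
  n3 'aba': b→4
  n4 'abab': a→5
  n5 'ababa': ·  [P0 ends]
  n6 'b': a→7
  n7 'ba': a→8
  n8 'baa': b→9
  n9 'baab': b→10
  n10 'baabb': a→11
  n11 'baabba': ·  [P1 ends]
  n12 'c': a→13  [P4 ends]
  n13 'ca': ·  [P2 ends]
  n14 'abc': ·  [P3 ends]

Failure links (BFS by depth):
  n1('a'): parent n0 fail=0; on 'a' 0 → fail=0;  out ∅∪∅=∅
  n6('b'): parent n0 fail=0; on 'b' 0 → fail=0;  out ∅∪∅=∅
  n12('c'): parent n0 fail=0; on 'c' 0 → fail=0;  out {4}∪∅={4}
  n2('ab'): parent n1 fail=0; on 'b' 0 → fail=6;  out ∅∪∅=∅
  n7('ba'): parent n6 fail=0; on 'a' 0 → fail=1;  out ∅∪∅=∅
  n13('ca'): parent n12 fail=0; on 'a' 0 → fail=1;  out {2}∪∅={2}
  n3('aba'): parent n2 fail=6; on 'a' 6 → fail=7;  out ∅∪∅=∅
  n8('baa'): parent n7 fail=1; on 'a' 1→0 → fail=1;  out ∅∪∅=∅
  n14('abc'): parent n2 fail=6; on 'c' 6→0 → fail=12;  out {3}∪{4}={3,4}
  n4('abab'): parent n3 fail=7; on 'b' 7→1 → fail=2;  out ∅∪∅=∅
  n9('baab'): parent n8 fail=1; on 'b' 1 → fail=2;  out ∅∪∅=∅
  n5('ababa'): parent n4 fail=2; on 'a' 2 → fail=3;  out {0}∪∅={0}
  n10('baabb'): parent n9 fail=2; on 'b' 2→6→0 → fail=6;  out ∅∪∅=∅
  n11('baabba'): parent n10 fail=6; on 'a' 6 → fail=7;  out {1}∪∅={1}

Text stream:
i=0 'a': node 0→1
i=1 'b': node 1→2
i=2 'c': node 2→14  emit P3@[0:2],P4@[2:2]
i=3 'c': node 14→12 ·f  emit P4@[3:3]
i=4 'c': node 12→12 ·f  emit P4@[4:4]
i=5 'a': node 12→13  emit P2@[4:5]
i=6 'b': node 13→2 ·f
i=7 'c': node 2→14  emit P3@[5:7],P4@[7:7]
i=8 'b': node 14→6 ·f
i=9 'b': node 6→6 ·f
i=10 'c': node 6→12 ·f  emit P4@[10:10]
i=11 'a': node 12→13  emit P2@[10:11]
i=12 'b': node 13→2 ·f
i=13 'a': node 2→3
i=14 'b': node 3→4
i=15 'a': node 4→5  emit P0@[11:15]
i=16 'b': node 5→4 ·f
i=17 'a': node 4→5  emit P0@[13:17]
i=18 'b': node 5→4 ·f
i=19 'c': node 4→14 ·f  emit P3@[17:19],P4@[19:19]
i=20 'a': node 14→13 ·f  emit P2@[19:20]
i=21 'c': node 13→12 ·f  emit P4@[21:21]
i=22 'a': node 12→13  emit P2@[21:22]
i=23 'c': node 13→12 ·f  emit P4@[23:23]
i=24 'c': node 12→12 ·f  emit P4@[24:24]

Matches: [[2,3],[2,4],[3,4],[4,4],[5,2],[7,3],[7,4],[10,4],[11,2],[15,0],[17,0],[19,3],[19,4],[20,2],[21,4],[22,2],[23,4],[24,4]]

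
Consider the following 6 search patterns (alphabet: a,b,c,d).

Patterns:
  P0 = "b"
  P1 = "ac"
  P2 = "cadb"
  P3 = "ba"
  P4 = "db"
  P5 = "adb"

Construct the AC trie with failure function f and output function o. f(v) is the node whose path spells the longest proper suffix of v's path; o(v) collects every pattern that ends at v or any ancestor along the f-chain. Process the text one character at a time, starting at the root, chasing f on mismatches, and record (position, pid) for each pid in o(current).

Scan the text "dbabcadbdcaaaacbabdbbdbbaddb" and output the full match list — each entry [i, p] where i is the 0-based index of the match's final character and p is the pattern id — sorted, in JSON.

Build:
Trie nodes:
  0='ε' goto a→2 b→1 c→4 d→9
  1='b' goto a→8  ←P0
  2='a' goto c→3 d→11
  3='ac' goto ·  ←P1
  4='c' goto a→5
  5='ca' goto d→6
  6='cad' goto b→7
  7='cadb' goto ·  ←P2
  8='ba' goto ·  ←P3
  9='d' goto b→10
  10='db' goto ·  ←P4
  11='ad' goto b→12
  12='adb' goto ·  ←P5

BFS fail/out derivation:
  fail(1) 'b': from fail(0)=0 chase 'b': 0 ⇒ 0;  out={0}∪out(0)={0}
  fail(2) 'a': from fail(0)=0 chase 'a': 0 ⇒ 0;  out=∅∪out(0)=∅
  fail(4) 'c': from fail(0)=0 chase 'c': 0 ⇒ 0;  out=∅∪out(0)=∅
  fail(9) 'd': from fail(0)=0 chase 'd': 0 ⇒ 0;  out=∅∪out(0)=∅
  fail(3) 'ac': from fail(2)=0 chase 'c': 0 ⇒ 4;  out={1}∪out(4)={1}
  fail(5) 'ca': from fail(4)=0 chase 'a': 0 ⇒ 2;  out=∅∪out(2)=∅
  fail(8) 'ba': from fail(1)=0 chase 'a': 0 ⇒ 2;  out={3}∪out(2)={3}
  fail(10) 'db': from fail(9)=0 chase 'b': 0 ⇒ 1;  out={4}∪out(1)={0,4}
  fail(11) 'ad': from fail(2)=0 chase 'd': 0 ⇒ 9;  out=∅∪out(9)=∅
  fail(6) 'cad': from fail(5)=2 chase 'd': 2 ⇒ 11;  out=∅∪out(11)=∅
  fail(12) 'adb': from fail(11)=9 chase 'b': 9 ⇒ 10;  out={5}∪out(10)={0,4,5}
  fail(7) 'cadb': from fail(6)=11 chase 'b': 11 ⇒ 12;  out={2}∪out(12)={0,2,4,5}

Scan:
i=0 'd': node 0→9
i=1 'b': node 9→10  → match P0@[1:1],P4@[0:1]
i=2 'a': node 10→8 (fail-walked)  → match P3@[1:2]
i=3 'b': node 8→1 (fail-walked)  → match P0@[3:3]
i=4 'c': node 1→4 (fail-walked)
i=5 'a': node 4→5
i=6 'd': node 5→6
i=7 'b': node 6→7  → match P0@[7:7],P2@[4:7],P4@[6:7],P5@[5:7]
i=8 'd': node 7→9 (fail-walked)
i=9 'c': node 9→4 (fail-walked)
i=10 'a': node 4→5
i=11 'a': node 5→2 (fail-walked)
i=12 'a': node 2→2 (fail-walked)
i=13 'a': node 2→2 (fail-walked)
i=14 'c': node 2→3  → match P1@[13:14]
i=15 'b': node 3→1 (fail-walked)  → match P0@[15:15]
i=16 'a': node 1→8  → match P3@[15:16]
i=17 'b': node 8→1 (fail-walked)  → match P0@[17:17]
i=18 'd': node 1→9 (fail-walked)
i=19 'b': node 9→10  → match P0@[19:19],P4@[18:19]
i=20 'b': node 10→1 (fail-walked)  → match P0@[20:20]
i=21 'd': node 1→9 (fail-walked)
i=22 'b': node 9→10  → match P0@[22:22],P4@[21:22]
i=23 'b': node 10→1 (fail-walked)  → match P0@[23:23]
i=24 'a': node 1→8  → match P3@[23:24]
i=25 'd': node 8→11 (fail-walked)
i=26 'd': node 11→9 (fail-walked)
i=27 'b': node 9→10  → match P0@[27:27],P4@[26:27]

All matches (sorted): [[1,0],[1,4],[2,3],[3,0],[7,0],[7,2],[7,4],[7,5],[14,1],[15,0],[16,3],[17,0],[19,0],[19,4],[20,0],[22,0],[22,4],[23,0],[24,3],[27,0],[27,4]]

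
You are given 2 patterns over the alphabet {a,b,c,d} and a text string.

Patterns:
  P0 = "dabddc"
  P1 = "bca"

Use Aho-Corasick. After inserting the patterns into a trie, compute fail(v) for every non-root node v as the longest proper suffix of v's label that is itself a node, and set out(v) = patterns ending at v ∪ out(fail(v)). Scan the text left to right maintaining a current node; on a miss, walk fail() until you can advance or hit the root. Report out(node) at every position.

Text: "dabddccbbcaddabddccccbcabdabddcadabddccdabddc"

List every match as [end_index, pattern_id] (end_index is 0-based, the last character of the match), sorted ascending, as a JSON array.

Build automaton:
Trie (insert patterns):
  0='ε' goto b→7 d→1
  1='d' goto a→2
  2='da' goto b→3
  3='dab' goto d→4
  4='dabd' goto d→5
  5='dabdd' goto c→6
  6='dabddc' goto ·  [P0 ends]
  7='b' goto c→8
  8='bc' goto a→9
  9='bca' goto ·  [P1 ends]

BFS fail/out derivation:
  fail(1) 'd': from fail(0)=0 chase 'd': 0 ⇒ 0;  out=∅∪out(0)=∅
  fail(7) 'b': from fail(0)=0 chase 'b': 0 ⇒ 0;  out=∅∪out(0)=∅
  fail(2) 'da': from fail(1)=0 chase 'a': 0 ⇒ 0;  out=∅∪out(0)=∅
  fail(8) 'bc': from fail(7)=0 chase 'c': 0 ⇒ 0;  out=∅∪out(0)=∅
  fail(3) 'dab': from fail(2)=0 chase 'b': 0 ⇒ 7;  out=∅∪out(7)=∅
  fail(9) 'bca': from fail(8)=0 chase 'a': 0 ⇒ 0;  out={1}∪out(0)={1}
  fail(4) 'dabd': from fail(3)=7 chase 'd': 7→0 ⇒ 1;  out=∅∪out(1)=∅
  fail(5) 'dabdd': from fail(4)=1 chase 'd': 1→0 ⇒ 1;  out=∅∪out(1)=∅
  fail(6) 'dabddc': from fail(5)=1 chase 'c': 1→0 ⇒ 0;  out={0}∪out(0)={0}

Text stream:
[0] read 'd'  n0⇒n1
[1] read 'a'  n1⇒n2
[2] read 'b'  n2⇒n3
[3] read 'd'  n3⇒n4
[4] read 'd'  n4⇒n5
[5] read 'c'  n5⇒n6  emit P0@[0:5]
[6] read 'c'  n6⇒n0 (fail-walked)
[7] read 'b'  n0⇒n7
[8] read 'b'  n7⇒n7 (fail-walked)
[9] read 'c'  n7⇒n8
[10] read 'a'  n8⇒n9  emit P1@[8:10]
[11] read 'd'  n9⇒n1 (fail-walked)
[12] read 'd'  n1⇒n1 (fail-walked)
[13] read 'a'  n1⇒n2
[14] read 'b'  n2⇒n3
[15] read 'd'  n3⇒n4
[16] read 'd'  n4⇒n5
[17] read 'c'  n5⇒n6  emit P0@[12:17]
[18] read 'c'  n6⇒n0 (fail-walked)
[19] read 'c'  n0⇒n0
[20] read 'c'  n0⇒n0
[21] read 'b'  n0⇒n7
[22] read 'c'  n7⇒n8
[23] read 'a'  n8⇒n9  emit P1@[21:23]
[24] read 'b'  n9⇒n7 (fail-walked)
[25] read 'd'  n7⇒n1 (fail-walked)
[26] read 'a'  n1⇒n2
[27] read 'b'  n2⇒n3
[28] read 'd'  n3⇒n4
[29] read 'd'  n4⇒n5
[30] read 'c'  n5⇒n6  emit P0@[25:30]
[31] read 'a'  n6⇒n0 (fail-walked)
[32] read 'd'  n0⇒n1
[33] read 'a'  n1⇒n2
[34] read 'b'  n2⇒n3
[35] read 'd'  n3⇒n4
[36] read 'd'  n4⇒n5
[37] read 'c'  n5⇒n6  emit P0@[32:37]
[38] read 'c'  n6⇒n0 (fail-walked)
[39] read 'd'  n0⇒n1
[40] read 'a'  n1⇒n2
[41] read 'b'  n2⇒n3
[42] read 'd'  n3⇒n4
[43] read 'd'  n4⇒n5
[44] read 'c'  n5⇒n6  emit P0@[39:44]

Matches: [[5,0],[10,1],[17,0],[23,1],[30,0],[37,0],[44,0]]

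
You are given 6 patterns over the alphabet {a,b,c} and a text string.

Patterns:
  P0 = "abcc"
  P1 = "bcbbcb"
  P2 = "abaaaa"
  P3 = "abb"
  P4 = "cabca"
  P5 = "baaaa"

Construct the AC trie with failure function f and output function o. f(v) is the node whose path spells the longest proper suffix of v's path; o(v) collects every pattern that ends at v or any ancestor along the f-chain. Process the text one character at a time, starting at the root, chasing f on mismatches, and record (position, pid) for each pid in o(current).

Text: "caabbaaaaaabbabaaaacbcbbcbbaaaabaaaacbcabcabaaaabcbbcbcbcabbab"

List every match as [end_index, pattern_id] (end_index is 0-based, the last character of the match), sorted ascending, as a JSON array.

Build automaton:
Trie (insert patterns):
  n0 'ε': a→1 b→5 c→16
  n1 'a': b→2
  n2 'ab': a→11 b→15 c→3
  n3 'abc': c→4
  n4 'abcc': ·  ←P0
  n5 'b': a→21 c→6
  n6 'bc': b→7
  n7 'bcb': b→8
  n8 'bcbb': c→9
  n9 'bcbbc': b→10
  n10 'bcbbcb': ·  ←P1
  n11 'aba': a→12
  n12 'abaa': a→13
  n13 'abaaa': a→14
  n14 'abaaaa': ·  ←P2
  n15 'abb': ·  ←P3
  n16 'c': a→17
  n17 'ca': b→18
  n18 'cab': c→19
  n19 'cabc': a→20
  n20 'cabca': ·  ←P4
  n21 'ba': a→22
  n22 'baa': a→23
  n23 'baaa': a→24
  n24 'baaaa': ·  ←P5

Failure links (BFS by depth):
  n1('a'): parent n0 fail=0; on 'a' 0 → fail=0;  out ∅∪∅=∅
  n5('b'): parent n0 fail=0; on 'b' 0 → fail=0;  out ∅∪∅=∅
  n16('c'): parent n0 fail=0; on 'c' 0 → fail=0;  out ∅∪∅=∅
  n2('ab'): parent n1 fail=0; on 'b' 0 → fail=5;  out ∅∪∅=∅
  n6('bc'): parent n5 fail=0; on 'c' 0 → fail=16;  out ∅∪∅=∅
  n17('ca'): parent n16 fail=0; on 'a' 0 → fail=1;  out ∅∪∅=∅
  n21('ba'): parent n5 fail=0; on 'a' 0 → fail=1;  out ∅∪∅=∅
  n3('abc'): parent n2 fail=5; on 'c' 5 → fail=6;  out ∅∪∅=∅
  n7('bcb'): parent n6 fail=16; on 'b' 16→0 → fail=5;  out ∅∪∅=∅
  n11('aba'): parent n2 fail=5; on 'a' 5 → fail=21;  out ∅∪∅=∅
  n15('abb'): parent n2 fail=5; on 'b' 5→0 → fail=5;  out {3}∪∅={3}
  n18('cab'): parent n17 fail=1; on 'b' 1 → fail=2;  out ∅∪∅=∅
  n22('baa'): parent n21 fail=1; on 'a' 1→0 → fail=1;  out ∅∪∅=∅
  n4('abcc'): parent n3 fail=6; on 'c' 6→16→0 → fail=16;  out {0}∪∅={0}
  n8('bcbb'): parent n7 fail=5; on 'b' 5→0 → fail=5;  out ∅∪∅=∅
  n12('abaa'): parent n11 fail=21; on 'a' 21 → fail=22;  out ∅∪∅=∅
  n19('cabc'): parent n18 fail=2; on 'c' 2 → fail=3;  out ∅∪∅=∅
  n23('baaa'): parent n22 fail=1; on 'a' 1→0 → fail=1;  out ∅∪∅=∅
  n9('bcbbc'): parent n8 fail=5; on 'c' 5 → fail=6;  out ∅∪∅=∅
  n13('abaaa'): parent n12 fail=22; on 'a' 22 → fail=23;  out ∅∪∅=∅
  n20('cabca'): parent n19 fail=3; on 'a' 3→6→16 → fail=17;  out {4}∪∅={4}
  n24('baaaa'): parent n23 fail=1; on 'a' 1→0 → fail=1;  out {5}∪∅={5}
  n10('bcbbcb'): parent n9 fail=6; on 'b' 6 → fail=7;  out {1}∪∅={1}
  n14('abaaaa'): parent n13 fail=23; on 'a' 23 → fail=24;  out {2}∪{5}={2,5}

Scan:
pos 0 'c': at 16
pos 1 'a': at 17
pos 2 'a': at 1 (fail-walked)
pos 3 'b': at 2
pos 4 'b': at 15  emit P3@[2:4]
pos 5 'a': at 21 (fail-walked)
pos 6 'a': at 22
pos 7 'a': at 23
pos 8 'a': at 24  emit P5@[4:8]
pos 9 'a': at 1 (fail-walked)
pos 10 'a': at 1 (fail-walked)
pos 11 'b': at 2
pos 12 'b': at 15  emit P3@[10:12]
pos 13 'a': at 21 (fail-walked)
pos 14 'b': at 2 (fail-walked)
pos 15 'a': at 11
pos 16 'a': at 12
pos 17 'a': at 13
pos 18 'a': at 14  emit P2@[13:18],P5@[14:18]
pos 19 'c': at 16 (fail-walked)
pos 20 'b': at 5 (fail-walked)
pos 21 'c': at 6
pos 22 'b': at 7
pos 23 'b': at 8
pos 24 'c': at 9
pos 25 'b': at 10  emit P1@[20:25]
pos 26 'b': at 8 (fail-walked)
pos 27 'a': at 21 (fail-walked)
pos 28 'a': at 22
pos 29 'a': at 23
pos 30 'a': at 24  emit P5@[26:30]
pos 31 'b': at 2 (fail-walked)
pos 32 'a': at 11
pos 33 'a': at 12
pos 34 'a': at 13
pos 35 'a': at 14  emit P2@[30:35],P5@[31:35]
pos 36 'c': at 16 (fail-walked)
pos 37 'b': at 5 (fail-walked)
pos 38 'c': at 6
pos 39 'a': at 17 (fail-walked)
pos 40 'b': at 18
pos 41 'c': at 19
pos 42 'a': at 20  emit P4@[38:42]
pos 43 'b': at 18 (fail-walked)
pos 44 'a': at 11 (fail-walked)
pos 45 'a': at 12
pos 46 'a': at 13
pos 47 'a': at 14  emit P2@[42:47],P5@[43:47]
pos 48 'b': at 2 (fail-walked)
pos 49 'c': at 3
pos 50 'b': at 7 (fail-walked)
pos 51 'b': at 8
pos 52 'c': at 9
pos 53 'b': at 10  emit P1@[48:53]
pos 54 'c': at 6 (fail-walked)
pos 55 'b': at 7
pos 56 'c': at 6 (fail-walked)
pos 57 'a': at 17 (fail-walked)
pos 58 'b': at 18
pos 59 'b': at 15 (fail-walked)  emit P3@[57:59]
pos 60 'a': at 21 (fail-walked)
pos 61 'b': at 2 (fail-walked)

Result: [[4,3],[8,5],[12,3],[18,2],[18,5],[25,1],[30,5],[35,2],[35,5],[42,4],[47,2],[47,5],[53,1],[59,3]]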